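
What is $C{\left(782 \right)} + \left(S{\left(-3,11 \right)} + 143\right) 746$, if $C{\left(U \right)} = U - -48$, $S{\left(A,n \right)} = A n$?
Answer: $82890$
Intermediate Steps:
$C{\left(U \right)} = 48 + U$ ($C{\left(U \right)} = U + 48 = 48 + U$)
$C{\left(782 \right)} + \left(S{\left(-3,11 \right)} + 143\right) 746 = \left(48 + 782\right) + \left(\left(-3\right) 11 + 143\right) 746 = 830 + \left(-33 + 143\right) 746 = 830 + 110 \cdot 746 = 830 + 82060 = 82890$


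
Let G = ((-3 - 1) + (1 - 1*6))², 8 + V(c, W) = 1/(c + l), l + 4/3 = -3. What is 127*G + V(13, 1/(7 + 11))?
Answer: 267257/26 ≈ 10279.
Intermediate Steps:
l = -13/3 (l = -4/3 - 3 = -13/3 ≈ -4.3333)
V(c, W) = -8 + 1/(-13/3 + c) (V(c, W) = -8 + 1/(c - 13/3) = -8 + 1/(-13/3 + c))
G = 81 (G = (-4 + (1 - 6))² = (-4 - 5)² = (-9)² = 81)
127*G + V(13, 1/(7 + 11)) = 127*81 + (107 - 24*13)/(-13 + 3*13) = 10287 + (107 - 312)/(-13 + 39) = 10287 - 205/26 = 267257/26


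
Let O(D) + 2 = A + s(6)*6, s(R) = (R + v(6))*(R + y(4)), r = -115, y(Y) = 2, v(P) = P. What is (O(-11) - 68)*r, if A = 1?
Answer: -58305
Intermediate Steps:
s(R) = (2 + R)*(6 + R) (s(R) = (R + 6)*(R + 2) = (6 + R)*(2 + R) = (2 + R)*(6 + R))
O(D) = 575 (O(D) = -2 + (1 + (12 + 6² + 8*6)*6) = -2 + (1 + (12 + 36 + 48)*6) = -2 + (1 + 96*6) = -2 + (1 + 576) = -2 + 577 = 575)
(O(-11) - 68)*r = (575 - 68)*(-115) = 507*(-115) = -58305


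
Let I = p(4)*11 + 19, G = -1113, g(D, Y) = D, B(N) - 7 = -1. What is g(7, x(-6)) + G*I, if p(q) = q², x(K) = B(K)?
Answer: -217028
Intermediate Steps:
B(N) = 6 (B(N) = 7 - 1 = 6)
x(K) = 6
I = 195 (I = 4²*11 + 19 = 16*11 + 19 = 176 + 19 = 195)
g(7, x(-6)) + G*I = 7 - 1113*195 = 7 - 217035 = -217028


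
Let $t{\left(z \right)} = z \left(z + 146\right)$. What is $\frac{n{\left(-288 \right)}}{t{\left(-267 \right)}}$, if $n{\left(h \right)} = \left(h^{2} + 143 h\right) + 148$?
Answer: $\frac{41908}{32307} \approx 1.2972$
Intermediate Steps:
$t{\left(z \right)} = z \left(146 + z\right)$
$n{\left(h \right)} = 148 + h^{2} + 143 h$
$\frac{n{\left(-288 \right)}}{t{\left(-267 \right)}} = \frac{148 + \left(-288\right)^{2} + 143 \left(-288\right)}{\left(-267\right) \left(146 - 267\right)} = \frac{148 + 82944 - 41184}{\left(-267\right) \left(-121\right)} = \frac{41908}{32307}$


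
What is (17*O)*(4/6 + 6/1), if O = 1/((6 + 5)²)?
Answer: 340/363 ≈ 0.93664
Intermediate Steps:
O = 1/121 (O = 1/(11²) = 1/121 ≈ 0.0082645)
(17*O)*(4/6 + 6/1) = (17*(1/121))*(4/6 + 6/1) = 17*(4*(⅙) + 6*1)/121 = 17*(⅔ + 6)/121 = (17/121)*(20/3) = 340/363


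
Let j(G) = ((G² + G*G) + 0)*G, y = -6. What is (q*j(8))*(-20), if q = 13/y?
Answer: 133120/3 ≈ 44373.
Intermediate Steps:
q = -13/6 (q = 13/(-6) = 13*(-⅙) = -13/6 ≈ -2.1667)
j(G) = 2*G³ (j(G) = ((G² + G²) + 0)*G = (2*G² + 0)*G = (2*G²)*G = 2*G³)
(q*j(8))*(-20) = -13*8³/3*(-20) = -13*512/3*(-20) = -13/6*1024*(-20) = -6656/3*(-20) = 133120/3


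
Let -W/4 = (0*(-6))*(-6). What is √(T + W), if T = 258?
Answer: √258 ≈ 16.062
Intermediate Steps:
W = 0 (W = -4*0*(-6)*(-6) = -0*(-6) = -4*0 = 0)
√(T + W) = √(258 + 0) = √258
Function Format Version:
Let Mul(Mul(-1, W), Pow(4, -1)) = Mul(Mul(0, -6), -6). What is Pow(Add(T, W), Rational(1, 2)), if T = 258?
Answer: Pow(258, Rational(1, 2)) ≈ 16.062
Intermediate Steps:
W = 0 (W = Mul(-4, Mul(Mul(0, -6), -6)) = Mul(-4, Mul(0, -6)) = Mul(-4, 0) = 0)
Pow(Add(T, W), Rational(1, 2)) = Pow(Add(258, 0), Rational(1, 2)) = Pow(258, Rational(1, 2))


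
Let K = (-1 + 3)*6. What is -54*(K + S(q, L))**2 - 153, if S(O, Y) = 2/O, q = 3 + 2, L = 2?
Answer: -211401/25 ≈ -8456.0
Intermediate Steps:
q = 5
K = 12 (K = 2*6 = 12)
-54*(K + S(q, L))**2 - 153 = -54*(12 + 2/5)**2 - 153 = -54*(62/5)**2 - 153 = -54*3844/25 - 153 = -207576/25 - 153 = -211401/25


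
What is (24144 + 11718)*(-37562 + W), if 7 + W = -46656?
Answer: -3020476950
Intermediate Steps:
W = -46663 (W = -7 - 46656 = -46663)
(24144 + 11718)*(-37562 + W) = (24144 + 11718)*(-37562 - 46663) = 35862*(-84225) = -3020476950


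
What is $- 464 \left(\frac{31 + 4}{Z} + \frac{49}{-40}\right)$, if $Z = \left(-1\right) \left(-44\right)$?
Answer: $\frac{10962}{55} \approx 199.31$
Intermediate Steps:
$Z = 44$
$- 464 \left(\frac{31 + 4}{Z} + \frac{49}{-40}\right) = - 464 \left(\frac{31 + 4}{44} + \frac{49}{-40}\right) = - 464 \left(35 \cdot \frac{1}{44} + 49 \left(- \frac{1}{40}\right)\right) = - 464 \left(\frac{35}{44} - \frac{49}{40}\right) = \left(-464\right) \left(- \frac{189}{440}\right) = \frac{10962}{55}$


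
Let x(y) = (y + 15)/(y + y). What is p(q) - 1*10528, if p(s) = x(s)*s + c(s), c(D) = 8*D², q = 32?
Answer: -4625/2 ≈ -2312.5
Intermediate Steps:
x(y) = (15 + y)/(2*y) (x(y) = (15 + y)/((2*y)) = (15 + y)*(1/(2*y)) = (15 + y)/(2*y))
p(s) = 15/2 + s/2 + 8*s² (p(s) = ((15 + s)/(2*s))*s + 8*s² = (15/2 + s/2) + 8*s² = 15/2 + s/2 + 8*s²)
p(q) - 1*10528 = (15/2 + (½)*32 + 8*32²) - 1*10528 = (15/2 + 16 + 8*1024) - 10528 = (15/2 + 16 + 8192) - 10528 = 16431/2 - 10528 = -4625/2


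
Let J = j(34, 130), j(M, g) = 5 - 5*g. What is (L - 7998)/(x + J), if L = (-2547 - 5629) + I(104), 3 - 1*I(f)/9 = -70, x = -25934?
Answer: 15517/26579 ≈ 0.58381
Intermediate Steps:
I(f) = 657 (I(f) = 27 - 9*(-70) = 27 + 630 = 657)
J = -645 (J = 5 - 5*130 = 5 - 650 = -645)
L = -7519 (L = (-2547 - 5629) + 657 = -8176 + 657 = -7519)
(L - 7998)/(x + J) = (-7519 - 7998)/(-25934 - 645) = -15517/(-26579) = -15517*(-1/26579) = 15517/26579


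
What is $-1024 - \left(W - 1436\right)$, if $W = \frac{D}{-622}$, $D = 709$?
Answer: $\frac{256973}{622} \approx 413.14$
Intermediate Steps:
$W = - \frac{709}{622}$ ($W = \frac{709}{-622} = 709 \left(- \frac{1}{622}\right) = - \frac{709}{622} \approx -1.1399$)
$-1024 - \left(W - 1436\right) = -1024 - \left(- \frac{709}{622} - 1436\right) = -1024 - - \frac{893901}{622} = -1024 + \frac{893901}{622} = \frac{256973}{622}$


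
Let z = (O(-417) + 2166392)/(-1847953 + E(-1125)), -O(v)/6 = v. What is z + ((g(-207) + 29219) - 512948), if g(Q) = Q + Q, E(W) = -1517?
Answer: -63957865936/132105 ≈ -4.8414e+5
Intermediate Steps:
O(v) = -6*v
g(Q) = 2*Q
z = -154921/132105 (z = (-6*(-417) + 2166392)/(-1847953 - 1517) = (2502 + 2166392)/(-1849470) = 2168894*(-1/1849470) = -154921/132105 ≈ -1.1727)
z + ((g(-207) + 29219) - 512948) = -154921/132105 + ((2*(-207) + 29219) - 512948) = -154921/132105 + ((-414 + 29219) - 512948) = -154921/132105 + (28805 - 512948) = -154921/132105 - 484143 = -63957865936/132105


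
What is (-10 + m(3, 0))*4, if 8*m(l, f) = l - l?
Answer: -40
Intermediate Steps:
m(l, f) = 0 (m(l, f) = (l - l)/8 = (⅛)*0 = 0)
(-10 + m(3, 0))*4 = (-10 + 0)*4 = -10*4 = -40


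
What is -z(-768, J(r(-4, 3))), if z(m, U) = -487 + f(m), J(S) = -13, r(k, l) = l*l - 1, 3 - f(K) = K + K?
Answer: -1052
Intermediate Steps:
f(K) = 3 - 2*K (f(K) = 3 - (K + K) = 3 - 2*K)
r(k, l) = -1 + l**2 (r(k, l) = l**2 - 1 = -1 + l**2)
z(m, U) = -484 - 2*m (z(m, U) = -487 + (3 - 2*m) = -484 - 2*m)
-z(-768, J(r(-4, 3))) = -(-484 - 2*(-768)) = -(-484 + 1536) = -1*1052 = -1052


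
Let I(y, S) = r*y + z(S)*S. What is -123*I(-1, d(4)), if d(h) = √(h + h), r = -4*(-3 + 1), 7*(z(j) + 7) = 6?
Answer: 984 + 10578*√2/7 ≈ 3121.1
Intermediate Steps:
z(j) = -43/7 (z(j) = -7 + (⅐)*6 = -7 + 6/7 = -43/7)
r = 8 (r = -4*(-2) = 8)
d(h) = √2*√h (d(h) = √(2*h) = √2*√h)
I(y, S) = 8*y - 43*S/7
-123*I(-1, d(4)) = -123*(8*(-1) - 43*√2*√4/7) = -123*(-8 - 43*√2*2/7) = -123*(-8 - 86*√2/7) = 984 + 10578*√2/7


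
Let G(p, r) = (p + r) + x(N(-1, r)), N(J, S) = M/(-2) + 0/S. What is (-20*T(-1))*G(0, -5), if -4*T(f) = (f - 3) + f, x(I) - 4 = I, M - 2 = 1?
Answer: 125/2 ≈ 62.500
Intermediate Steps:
M = 3 (M = 2 + 1 = 3)
N(J, S) = -3/2 (N(J, S) = 3/(-2) + 0/S = 3*(-1/2) + 0 = -3/2 + 0 = -3/2)
x(I) = 4 + I
T(f) = 3/4 - f/2 (T(f) = -((f - 3) + f)/4 = -((-3 + f) + f)/4 = -(-3 + 2*f)/4 = 3/4 - f/2)
G(p, r) = 5/2 + p + r (G(p, r) = (p + r) + (4 - 3/2) = (p + r) + 5/2 = 5/2 + p + r)
(-20*T(-1))*G(0, -5) = (-20*(3/4 - 1/2*(-1)))*(5/2 + 0 - 5) = -20*(3/4 + 1/2)*(-5/2) = -20*5/4*(-5/2) = -25*(-5/2) = 125/2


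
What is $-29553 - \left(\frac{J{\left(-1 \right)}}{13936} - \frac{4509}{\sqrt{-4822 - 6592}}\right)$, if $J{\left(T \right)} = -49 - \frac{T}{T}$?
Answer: $- \frac{205925279}{6968} - \frac{4509 i \sqrt{11414}}{11414} \approx -29553.0 - 42.205 i$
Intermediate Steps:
$J{\left(T \right)} = -50$ ($J{\left(T \right)} = -49 - 1 = -50$)
$-29553 - \left(\frac{J{\left(-1 \right)}}{13936} - \frac{4509}{\sqrt{-4822 - 6592}}\right) = -29553 - \left(- \frac{50}{13936} - \frac{4509}{\sqrt{-4822 - 6592}}\right) = -29553 - \left(\left(-50\right) \frac{1}{13936} - \frac{4509}{\sqrt{-11414}}\right) = -29553 - \left(- \frac{25}{6968} - \frac{4509}{i \sqrt{11414}}\right) = -29553 - \left(- \frac{25}{6968} - 4509 \left(- \frac{i \sqrt{11414}}{11414}\right)\right) = -29553 - \left(- \frac{25}{6968} + \frac{4509 i \sqrt{11414}}{11414}\right) = -29553 + \left(\frac{25}{6968} - \frac{4509 i \sqrt{11414}}{11414}\right) = - \frac{205925279}{6968} - \frac{4509 i \sqrt{11414}}{11414}$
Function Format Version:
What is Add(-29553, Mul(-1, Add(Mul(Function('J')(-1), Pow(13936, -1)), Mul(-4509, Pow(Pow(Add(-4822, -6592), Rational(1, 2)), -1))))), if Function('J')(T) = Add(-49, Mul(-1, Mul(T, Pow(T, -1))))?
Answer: Add(Rational(-205925279, 6968), Mul(Rational(-4509, 11414), I, Pow(11414, Rational(1, 2)))) ≈ Add(-29553., Mul(-42.205, I))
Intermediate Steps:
Function('J')(T) = -50 (Function('J')(T) = Add(-49, Mul(-1, 1)) = Add(-49, -1) = -50)
Add(-29553, Mul(-1, Add(Mul(Function('J')(-1), Pow(13936, -1)), Mul(-4509, Pow(Pow(Add(-4822, -6592), Rational(1, 2)), -1))))) = Add(-29553, Mul(-1, Add(Mul(-50, Pow(13936, -1)), Mul(-4509, Pow(Pow(Add(-4822, -6592), Rational(1, 2)), -1))))) = Add(-29553, Mul(-1, Add(Mul(-50, Rational(1, 13936)), Mul(-4509, Pow(Pow(-11414, Rational(1, 2)), -1))))) = Add(-29553, Mul(-1, Add(Rational(-25, 6968), Mul(-4509, Pow(Mul(I, Pow(11414, Rational(1, 2))), -1))))) = Add(-29553, Mul(-1, Add(Rational(-25, 6968), Mul(-4509, Mul(Rational(-1, 11414), I, Pow(11414, Rational(1, 2))))))) = Add(-29553, Mul(-1, Add(Rational(-25, 6968), Mul(Rational(4509, 11414), I, Pow(11414, Rational(1, 2)))))) = Add(-29553, Add(Rational(25, 6968), Mul(Rational(-4509, 11414), I, Pow(11414, Rational(1, 2))))) = Add(Rational(-205925279, 6968), Mul(Rational(-4509, 11414), I, Pow(11414, Rational(1, 2))))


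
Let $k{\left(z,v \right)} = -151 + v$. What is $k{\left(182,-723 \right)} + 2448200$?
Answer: $2447326$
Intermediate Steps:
$k{\left(182,-723 \right)} + 2448200 = \left(-151 - 723\right) + 2448200 = -874 + 2448200 = 2447326$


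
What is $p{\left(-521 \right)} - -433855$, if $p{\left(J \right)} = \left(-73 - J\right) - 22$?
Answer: $434281$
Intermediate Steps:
$p{\left(J \right)} = -95 - J$ ($p{\left(J \right)} = \left(-73 - J\right) - 22 = -95 - J$)
$p{\left(-521 \right)} - -433855 = \left(-95 - -521\right) - -433855 = \left(-95 + 521\right) + 433855 = 426 + 433855 = 434281$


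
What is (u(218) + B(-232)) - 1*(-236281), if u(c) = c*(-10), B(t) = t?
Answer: 233869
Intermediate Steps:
u(c) = -10*c
(u(218) + B(-232)) - 1*(-236281) = (-10*218 - 232) - 1*(-236281) = (-2180 - 232) + 236281 = -2412 + 236281 = 233869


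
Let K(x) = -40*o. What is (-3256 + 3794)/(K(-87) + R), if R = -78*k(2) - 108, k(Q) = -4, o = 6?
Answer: -269/18 ≈ -14.944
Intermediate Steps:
K(x) = -240 (K(x) = -40*6 = -240)
R = 204 (R = -78*(-4) - 108 = 312 - 108 = 204)
(-3256 + 3794)/(K(-87) + R) = (-3256 + 3794)/(-240 + 204) = 538/(-36) = 538*(-1/36) = -269/18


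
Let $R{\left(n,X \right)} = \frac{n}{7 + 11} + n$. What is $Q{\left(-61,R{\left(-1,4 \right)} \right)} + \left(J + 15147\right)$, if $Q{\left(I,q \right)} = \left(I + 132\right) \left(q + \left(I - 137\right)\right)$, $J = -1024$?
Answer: $- \frac{179}{18} \approx -9.9444$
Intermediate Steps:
$R{\left(n,X \right)} = \frac{19 n}{18}$ ($R{\left(n,X \right)} = \frac{n}{18} + n = \frac{19 n}{18}$)
$Q{\left(I,q \right)} = \left(132 + I\right) \left(-137 + I + q\right)$ ($Q{\left(I,q \right)} = \left(132 + I\right) \left(q + \left(-137 + I\right)\right) = \left(132 + I\right) \left(-137 + I + q\right)$)
$Q{\left(-61,R{\left(-1,4 \right)} \right)} + \left(J + 15147\right) = \left(-18084 + \left(-61\right)^{2} - -305 + 132 \cdot \frac{19}{18} \left(-1\right) - 61 \cdot \frac{19}{18} \left(-1\right)\right) + \left(-1024 + 15147\right) = \left(-18084 + 3721 + 305 + 132 \left(- \frac{19}{18}\right) - - \frac{1159}{18}\right) + 14123 = \left(-18084 + 3721 + 305 - \frac{418}{3} + \frac{1159}{18}\right) + 14123 = - \frac{254393}{18} + 14123 = - \frac{179}{18}$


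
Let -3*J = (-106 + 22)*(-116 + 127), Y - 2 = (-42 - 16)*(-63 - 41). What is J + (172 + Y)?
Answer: 6514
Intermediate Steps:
Y = 6034 (Y = 2 + (-42 - 16)*(-63 - 41) = 2 - 58*(-104) = 2 + 6032 = 6034)
J = 308 (J = -(-106 + 22)*(-116 + 127)/3 = -(-28)*11 = -⅓*(-924) = 308)
J + (172 + Y) = 308 + (172 + 6034) = 308 + 6206 = 6514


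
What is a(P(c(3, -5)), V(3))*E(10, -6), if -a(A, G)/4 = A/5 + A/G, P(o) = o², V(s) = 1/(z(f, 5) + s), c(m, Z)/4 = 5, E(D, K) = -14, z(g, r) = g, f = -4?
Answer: -17920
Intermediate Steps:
c(m, Z) = 20 (c(m, Z) = 4*5 = 20)
V(s) = 1/(-4 + s)
a(A, G) = -4*A/5 - 4*A/G (a(A, G) = -4*(A/5 + A/G) = -4*A/5 - 4*A/G)
a(P(c(3, -5)), V(3))*E(10, -6) = -⅘*20²*(5 + 1/(-4 + 3))/1/(-4 + 3)*(-14) = -⅘*400*(5 + 1/(-1))/1/(-1)*(-14) = -⅘*400*(5 - 1)/(-1)*(-14) = -⅘*400*(-1)*4*(-14) = 1280*(-14) = -17920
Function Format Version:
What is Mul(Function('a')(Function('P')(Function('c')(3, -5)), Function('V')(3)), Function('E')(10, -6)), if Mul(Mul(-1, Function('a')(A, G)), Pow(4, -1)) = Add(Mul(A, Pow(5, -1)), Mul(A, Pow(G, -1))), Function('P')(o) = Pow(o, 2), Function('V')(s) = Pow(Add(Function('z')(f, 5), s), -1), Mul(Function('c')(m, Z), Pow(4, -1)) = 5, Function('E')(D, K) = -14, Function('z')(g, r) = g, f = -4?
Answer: -17920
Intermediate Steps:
Function('c')(m, Z) = 20 (Function('c')(m, Z) = Mul(4, 5) = 20)
Function('V')(s) = Pow(Add(-4, s), -1)
Function('a')(A, G) = Add(Mul(Rational(-4, 5), A), Mul(-4, A, Pow(G, -1))) (Function('a')(A, G) = Mul(-4, Add(Mul(A, Pow(5, -1)), Mul(A, Pow(G, -1)))) = Mul(-4, Add(Mul(A, Rational(1, 5)), Mul(A, Pow(G, -1)))) = Mul(-4, Add(Mul(Rational(1, 5), A), Mul(A, Pow(G, -1)))) = Add(Mul(Rational(-4, 5), A), Mul(-4, A, Pow(G, -1))))
Mul(Function('a')(Function('P')(Function('c')(3, -5)), Function('V')(3)), Function('E')(10, -6)) = Mul(Mul(Rational(-4, 5), Pow(20, 2), Pow(Pow(Add(-4, 3), -1), -1), Add(5, Pow(Add(-4, 3), -1))), -14) = Mul(Mul(Rational(-4, 5), 400, Pow(Pow(-1, -1), -1), Add(5, Pow(-1, -1))), -14) = Mul(Mul(Rational(-4, 5), 400, Pow(-1, -1), Add(5, -1)), -14) = Mul(Mul(Rational(-4, 5), 400, -1, 4), -14) = Mul(1280, -14) = -17920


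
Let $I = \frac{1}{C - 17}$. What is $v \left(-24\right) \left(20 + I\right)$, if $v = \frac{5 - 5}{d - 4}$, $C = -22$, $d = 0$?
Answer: $0$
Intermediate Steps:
$I = - \frac{1}{39}$ ($I = \frac{1}{-22 - 17} = \frac{1}{-39} = - \frac{1}{39} \approx -0.025641$)
$v = 0$ ($v = \frac{5 - 5}{0 - 4} = \frac{1}{-4} \cdot 0 = \left(- \frac{1}{4}\right) 0 = 0$)
$v \left(-24\right) \left(20 + I\right) = 0 \left(-24\right) \left(20 - \frac{1}{39}\right) = 0 \cdot \frac{779}{39} = 0$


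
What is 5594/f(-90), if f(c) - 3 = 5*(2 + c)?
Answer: -5594/437 ≈ -12.801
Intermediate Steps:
f(c) = 13 + 5*c (f(c) = 3 + 5*(2 + c) = 3 + (10 + 5*c) = 13 + 5*c)
5594/f(-90) = 5594/(13 + 5*(-90)) = 5594/(13 - 450) = 5594/(-437) = 5594*(-1/437) = -5594/437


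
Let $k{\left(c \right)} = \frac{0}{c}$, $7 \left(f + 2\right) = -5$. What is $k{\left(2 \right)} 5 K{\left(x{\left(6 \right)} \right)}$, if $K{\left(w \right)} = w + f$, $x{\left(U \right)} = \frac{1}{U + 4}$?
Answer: $0$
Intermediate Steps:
$f = - \frac{19}{7}$ ($f = -2 + \frac{1}{7} \left(-5\right) = -2 - \frac{5}{7} = - \frac{19}{7} \approx -2.7143$)
$x{\left(U \right)} = \frac{1}{4 + U}$
$k{\left(c \right)} = 0$
$K{\left(w \right)} = - \frac{19}{7} + w$ ($K{\left(w \right)} = w - \frac{19}{7} = - \frac{19}{7} + w$)
$k{\left(2 \right)} 5 K{\left(x{\left(6 \right)} \right)} = 0 \cdot 5 \left(- \frac{19}{7} + \frac{1}{4 + 6}\right) = 0 \left(- \frac{19}{7} + \frac{1}{10}\right) = 0 \left(- \frac{183}{70}\right) = 0$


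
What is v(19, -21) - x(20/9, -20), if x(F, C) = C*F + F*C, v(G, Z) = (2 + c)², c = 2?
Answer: 944/9 ≈ 104.89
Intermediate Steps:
v(G, Z) = 16 (v(G, Z) = (2 + 2)² = 4² = 16)
x(F, C) = 2*C*F (x(F, C) = C*F + C*F = 2*C*F)
v(19, -21) - x(20/9, -20) = 16 - 2*(-20)*20/9 = 16 - 1*(-800/9) = 16 + 800/9 = 944/9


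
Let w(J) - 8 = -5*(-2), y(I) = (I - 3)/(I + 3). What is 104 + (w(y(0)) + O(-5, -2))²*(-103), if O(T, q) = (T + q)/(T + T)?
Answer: -3591407/100 ≈ -35914.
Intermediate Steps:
y(I) = (-3 + I)/(3 + I)
O(T, q) = (T + q)/(2*T) (O(T, q) = (T + q)/((2*T)) = (T + q)*(1/(2*T)) = (T + q)/(2*T))
w(J) = 18 (w(J) = 8 - 5*(-2) = 8 + 10 = 18)
104 + (w(y(0)) + O(-5, -2))²*(-103) = 104 + (18 + (½)*(-5 - 2)/(-5))²*(-103) = 104 + (18 + (½)*(-⅕)*(-7))²*(-103) = 104 + (18 + 7/10)²*(-103) = 104 + (187/10)²*(-103) = 104 + (34969/100)*(-103) = 104 - 3601807/100 = -3591407/100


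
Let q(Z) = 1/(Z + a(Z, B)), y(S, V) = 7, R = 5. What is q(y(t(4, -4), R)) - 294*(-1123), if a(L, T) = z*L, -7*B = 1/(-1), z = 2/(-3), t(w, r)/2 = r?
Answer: 2311137/7 ≈ 3.3016e+5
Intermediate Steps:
t(w, r) = 2*r
z = -⅔ (z = 2*(-⅓) = -⅔ ≈ -0.66667)
B = ⅐ (B = -⅐/(-1) = -⅐*(-1) = ⅐ ≈ 0.14286)
a(L, T) = -2*L/3
q(Z) = 3/Z (q(Z) = 1/(Z - 2*Z/3) = 1/(Z/3) = 3/Z)
q(y(t(4, -4), R)) - 294*(-1123) = 3/7 - 294*(-1123) = 3*(⅐) + 330162 = 3/7 + 330162 = 2311137/7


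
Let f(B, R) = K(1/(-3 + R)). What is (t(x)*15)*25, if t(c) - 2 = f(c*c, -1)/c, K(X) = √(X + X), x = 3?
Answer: 750 + 125*I*√2/2 ≈ 750.0 + 88.388*I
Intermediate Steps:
K(X) = √2*√X (K(X) = √(2*X) = √2*√X)
f(B, R) = √2*√(1/(-3 + R))
t(c) = 2 + I*√2/(2*c) (t(c) = 2 + (√2*√(1/(-3 - 1)))/c = 2 + (√2*√(1/(-4)))/c = 2 + (√2*√(-¼))/c = 2 + (√2*(I/2))/c = 2 + (I*√2/2)/c = 2 + I*√2/(2*c))
(t(x)*15)*25 = ((2 + (½)*I*√2/3)*15)*25 = ((2 + (½)*I*√2*(⅓))*15)*25 = ((2 + I*√2/6)*15)*25 = (30 + 5*I*√2/2)*25 = 750 + 125*I*√2/2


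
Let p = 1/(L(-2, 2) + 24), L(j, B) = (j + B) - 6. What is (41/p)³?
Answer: 401947272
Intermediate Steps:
L(j, B) = -6 + B + j (L(j, B) = (B + j) - 6 = -6 + B + j)
p = 1/18 (p = 1/((-6 + 2 - 2) + 24) = 1/(-6 + 24) = 1/18 ≈ 0.055556)
(41/p)³ = (41/(1/18))³ = (41*18)³ = 738³ = 401947272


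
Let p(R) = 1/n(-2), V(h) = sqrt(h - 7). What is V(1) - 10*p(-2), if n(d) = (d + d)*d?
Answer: -5/4 + I*sqrt(6) ≈ -1.25 + 2.4495*I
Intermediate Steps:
n(d) = 2*d**2 (n(d) = (2*d)*d = 2*d**2)
V(h) = sqrt(-7 + h)
p(R) = 1/8 (p(R) = 1/(2*(-2)**2) = 1/(2*4) = 1/8)
V(1) - 10*p(-2) = sqrt(-7 + 1) - 10/8 = sqrt(-6) - 1*5/4 = I*sqrt(6) - 5/4 = -5/4 + I*sqrt(6)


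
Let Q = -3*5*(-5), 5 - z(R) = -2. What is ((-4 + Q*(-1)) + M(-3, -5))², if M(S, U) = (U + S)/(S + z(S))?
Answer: 6561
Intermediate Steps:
z(R) = 7 (z(R) = 5 - 1*(-2) = 5 + 2 = 7)
Q = 75 (Q = -15*(-5) = 75)
M(S, U) = (S + U)/(7 + S) (M(S, U) = (U + S)/(S + 7) = (S + U)/(7 + S))
((-4 + Q*(-1)) + M(-3, -5))² = ((-4 + 75*(-1)) + (-3 - 5)/(7 - 3))² = ((-4 - 75) - 8/4)² = (-79 + (¼)*(-8))² = (-79 - 2)² = (-81)² = 6561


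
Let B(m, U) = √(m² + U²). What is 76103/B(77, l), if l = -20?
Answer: 76103*√6329/6329 ≈ 956.61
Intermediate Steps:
B(m, U) = √(U² + m²)
76103/B(77, l) = 76103/(√((-20)² + 77²)) = 76103/(√(400 + 5929)) = 76103/(√6329) = 76103*(√6329/6329) = 76103*√6329/6329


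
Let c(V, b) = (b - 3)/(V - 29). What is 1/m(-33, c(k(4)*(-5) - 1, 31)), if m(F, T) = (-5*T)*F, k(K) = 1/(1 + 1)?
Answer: -13/1848 ≈ -0.0070346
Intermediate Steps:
k(K) = ½ (k(K) = 1/2 = ½)
c(V, b) = (-3 + b)/(-29 + V)
m(F, T) = -5*F*T
1/m(-33, c(k(4)*(-5) - 1, 31)) = 1/(-5*(-33)*(-3 + 31)/(-29 + ((½)*(-5) - 1))) = 1/(-5*(-33)*28/(-29 + (-5/2 - 1))) = 1/(-5*(-33)*28/(-29 - 7/2)) = 1/(-5*(-33)*28/(-65/2)) = 1/(-5*(-33)*(-2/65*28)) = 1/(-5*(-33)*(-56/65)) = 1/(-1848/13) = -13/1848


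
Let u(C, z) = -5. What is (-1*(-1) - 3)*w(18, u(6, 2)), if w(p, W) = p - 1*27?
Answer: 18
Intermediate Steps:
w(p, W) = -27 + p (w(p, W) = p - 27 = -27 + p)
(-1*(-1) - 3)*w(18, u(6, 2)) = (-1*(-1) - 3)*(-27 + 18) = (1 - 3)*(-9) = -2*(-9) = 18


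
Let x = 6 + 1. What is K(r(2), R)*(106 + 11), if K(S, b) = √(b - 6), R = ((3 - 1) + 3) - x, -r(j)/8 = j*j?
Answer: 234*I*√2 ≈ 330.93*I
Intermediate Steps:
r(j) = -8*j² (r(j) = -8*j*j = -8*j²)
x = 7
R = -2 (R = ((3 - 1) + 3) - 1*7 = (2 + 3) - 7 = 5 - 7 = -2)
K(S, b) = √(-6 + b)
K(r(2), R)*(106 + 11) = √(-6 - 2)*(106 + 11) = √(-8)*117 = (2*I*√2)*117 = 234*I*√2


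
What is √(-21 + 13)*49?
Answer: 98*I*√2 ≈ 138.59*I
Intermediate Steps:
√(-21 + 13)*49 = √(-8)*49 = (2*I*√2)*49 = 98*I*√2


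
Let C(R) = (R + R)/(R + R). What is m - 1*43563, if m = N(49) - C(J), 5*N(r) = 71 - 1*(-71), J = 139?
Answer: -217678/5 ≈ -43536.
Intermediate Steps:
N(r) = 142/5 (N(r) = (71 - 1*(-71))/5 = (71 + 71)/5 = (1/5)*142 = 142/5)
C(R) = 1 (C(R) = (2*R)/((2*R)) = (2*R)*(1/(2*R)) = 1)
m = 137/5 (m = 142/5 - 1*1 = 142/5 - 1 = 137/5 ≈ 27.400)
m - 1*43563 = 137/5 - 1*43563 = 137/5 - 43563 = -217678/5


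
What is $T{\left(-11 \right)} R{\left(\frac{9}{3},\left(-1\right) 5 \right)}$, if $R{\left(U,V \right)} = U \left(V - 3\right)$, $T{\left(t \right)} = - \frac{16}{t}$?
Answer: $- \frac{384}{11} \approx -34.909$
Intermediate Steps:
$R{\left(U,V \right)} = U \left(-3 + V\right)$
$T{\left(-11 \right)} R{\left(\frac{9}{3},\left(-1\right) 5 \right)} = - \frac{16}{-11} \cdot \frac{9}{3} \left(-3 - 5\right) = \left(-16\right) \left(- \frac{1}{11}\right) 9 \cdot \frac{1}{3} \left(-3 - 5\right) = \frac{16 \cdot 3 \left(-8\right)}{11} = \frac{16}{11} \left(-24\right) = - \frac{384}{11}$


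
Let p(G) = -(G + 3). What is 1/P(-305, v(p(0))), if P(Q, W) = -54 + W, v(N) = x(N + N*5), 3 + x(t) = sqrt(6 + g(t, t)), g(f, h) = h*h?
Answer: -19/973 - sqrt(330)/2919 ≈ -0.025751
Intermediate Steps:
g(f, h) = h**2
p(G) = -3 - G (p(G) = -(3 + G) = -3 - G)
x(t) = -3 + sqrt(6 + t**2)
v(N) = -3 + sqrt(6 + 36*N**2) (v(N) = -3 + sqrt(6 + (N + N*5)**2) = -3 + sqrt(6 + (N + 5*N)**2) = -3 + sqrt(6 + (6*N)**2) = -3 + sqrt(6 + 36*N**2))
1/P(-305, v(p(0))) = 1/(-54 + (-3 + sqrt(6 + 36*(-3 - 1*0)**2))) = 1/(-54 + (-3 + sqrt(6 + 36*(-3 + 0)**2))) = 1/(-54 + (-3 + sqrt(6 + 36*(-3)**2))) = 1/(-54 + (-3 + sqrt(6 + 36*9))) = 1/(-54 + (-3 + sqrt(6 + 324))) = 1/(-54 + (-3 + sqrt(330))) = 1/(-57 + sqrt(330))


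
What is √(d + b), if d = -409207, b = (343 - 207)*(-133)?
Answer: I*√427295 ≈ 653.68*I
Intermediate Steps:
b = -18088 (b = 136*(-133) = -18088)
√(d + b) = √(-409207 - 18088) = √(-427295) = I*√427295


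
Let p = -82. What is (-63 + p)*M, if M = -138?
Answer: 20010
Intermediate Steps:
(-63 + p)*M = (-63 - 82)*(-138) = -145*(-138) = 20010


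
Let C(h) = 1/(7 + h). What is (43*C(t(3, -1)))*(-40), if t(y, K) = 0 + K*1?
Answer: -860/3 ≈ -286.67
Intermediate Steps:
t(y, K) = K (t(y, K) = 0 + K = K)
(43*C(t(3, -1)))*(-40) = (43/(7 - 1))*(-40) = (43/6)*(-40) = -860/3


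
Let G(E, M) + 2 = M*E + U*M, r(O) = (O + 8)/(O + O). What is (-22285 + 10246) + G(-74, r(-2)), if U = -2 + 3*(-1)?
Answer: -23845/2 ≈ -11923.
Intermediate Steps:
U = -5 (U = -2 - 3 = -5)
r(O) = (8 + O)/(2*O) (r(O) = (8 + O)/((2*O)) = (8 + O)*(1/(2*O)) = (8 + O)/(2*O))
G(E, M) = -2 - 5*M + E*M (G(E, M) = -2 + (M*E - 5*M) = -2 + (E*M - 5*M) = -2 + (-5*M + E*M) = -2 - 5*M + E*M)
(-22285 + 10246) + G(-74, r(-2)) = (-22285 + 10246) + (-2 - 5*(8 - 2)/(2*(-2)) - 37*(8 - 2)/(-2)) = -12039 + (-2 - 5*(-1)*6/(2*2) - 37*(-1)*6/2) = -12039 + (-2 - 5*(-3/2) - 74*(-3/2)) = -12039 + (-2 + 15/2 + 111) = -12039 + 233/2 = -23845/2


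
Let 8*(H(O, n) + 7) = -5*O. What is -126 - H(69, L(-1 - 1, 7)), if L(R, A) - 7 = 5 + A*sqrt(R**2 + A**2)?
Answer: -607/8 ≈ -75.875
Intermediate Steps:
L(R, A) = 12 + A*sqrt(A**2 + R**2) (L(R, A) = 7 + (5 + A*sqrt(R**2 + A**2)) = 7 + (5 + A*sqrt(A**2 + R**2)) = 12 + A*sqrt(A**2 + R**2))
H(O, n) = -7 - 5*O/8 (H(O, n) = -7 + (-5*O)/8 = -7 - 5*O/8)
-126 - H(69, L(-1 - 1, 7)) = -126 - (-7 - 5/8*69) = -126 - (-7 - 345/8) = -126 - 1*(-401/8) = -126 + 401/8 = -607/8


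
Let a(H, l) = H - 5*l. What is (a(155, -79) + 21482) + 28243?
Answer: 50275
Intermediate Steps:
(a(155, -79) + 21482) + 28243 = ((155 - 5*(-79)) + 21482) + 28243 = ((155 + 395) + 21482) + 28243 = (550 + 21482) + 28243 = 22032 + 28243 = 50275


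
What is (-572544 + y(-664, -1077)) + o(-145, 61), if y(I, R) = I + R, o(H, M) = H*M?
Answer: -583130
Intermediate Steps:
(-572544 + y(-664, -1077)) + o(-145, 61) = (-572544 + (-664 - 1077)) - 145*61 = (-572544 - 1741) - 8845 = -574285 - 8845 = -583130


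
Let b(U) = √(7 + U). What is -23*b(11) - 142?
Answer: -142 - 69*√2 ≈ -239.58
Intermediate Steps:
-23*b(11) - 142 = -23*√(7 + 11) - 142 = -69*√2 - 142 = -142 - 69*√2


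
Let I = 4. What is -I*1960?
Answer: -7840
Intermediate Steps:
-I*1960 = -4*1960 = -1*7840 = -7840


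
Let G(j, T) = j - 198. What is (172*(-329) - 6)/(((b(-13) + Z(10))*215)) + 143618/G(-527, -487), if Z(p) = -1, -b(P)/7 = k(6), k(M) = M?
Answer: -257343552/1340525 ≈ -191.97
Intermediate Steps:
b(P) = -42 (b(P) = -7*6 = -42)
G(j, T) = -198 + j
(172*(-329) - 6)/(((b(-13) + Z(10))*215)) + 143618/G(-527, -487) = (172*(-329) - 6)/(((-42 - 1)*215)) + 143618/(-198 - 527) = (-56588 - 6)/((-43*215)) + 143618/(-725) = -56594/(-9245) + 143618*(-1/725) = -56594*(-1/9245) - 143618/725 = 56594/9245 - 143618/725 = -257343552/1340525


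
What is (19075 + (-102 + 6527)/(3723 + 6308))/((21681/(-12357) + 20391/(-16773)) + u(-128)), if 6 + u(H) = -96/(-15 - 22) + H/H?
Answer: -54348193553970250/15315736323237 ≈ -3548.5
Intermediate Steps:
u(H) = -89/37 (u(H) = -6 + (-96/(-15 - 22) + H/H) = -6 + (-96/(-37) + 1) = -6 + (-96*(-1/37) + 1) = -6 + (96/37 + 1) = -6 + 133/37 = -89/37)
(19075 + (-102 + 6527)/(3723 + 6308))/((21681/(-12357) + 20391/(-16773)) + u(-128)) = (19075 + (-102 + 6527)/(3723 + 6308))/((21681/(-12357) + 20391/(-16773)) - 89/37) = (19075 + 6425/10031)/((21681*(-1/12357) + 20391*(-1/16773)) - 89/37) = (19075 + 6425*(1/10031))/((-2409/1373 - 6797/5591) - 89/37) = (19075 + 6425/10031)/(-22801000/7676443 - 89/37) = 191347750/(10031*(-1526840427/284028391)) = (191347750/10031)*(-284028391/1526840427) = -54348193553970250/15315736323237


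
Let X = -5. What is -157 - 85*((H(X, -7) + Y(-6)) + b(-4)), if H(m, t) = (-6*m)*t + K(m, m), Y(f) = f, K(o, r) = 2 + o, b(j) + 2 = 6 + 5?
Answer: 17693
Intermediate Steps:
b(j) = 9 (b(j) = -2 + (6 + 5) = -2 + 11 = 9)
H(m, t) = 2 + m - 6*m*t (H(m, t) = (-6*m)*t + (2 + m) = -6*m*t + (2 + m) = 2 + m - 6*m*t)
-157 - 85*((H(X, -7) + Y(-6)) + b(-4)) = -157 - 85*(((2 - 5 - 6*(-5)*(-7)) - 6) + 9) = -157 - 85*(((2 - 5 - 210) - 6) + 9) = -157 - 85*((-213 - 6) + 9) = -157 - 85*(-219 + 9) = -157 - 85*(-210) = -157 + 17850 = 17693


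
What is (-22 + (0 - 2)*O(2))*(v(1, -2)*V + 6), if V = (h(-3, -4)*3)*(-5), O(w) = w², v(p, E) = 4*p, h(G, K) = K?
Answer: -7380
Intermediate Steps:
V = 60 (V = -4*3*(-5) = -12*(-5) = 60)
(-22 + (0 - 2)*O(2))*(v(1, -2)*V + 6) = (-22 + (0 - 2)*2²)*((4*1)*60 + 6) = (-22 - 2*4)*(4*60 + 6) = (-22 - 8)*(240 + 6) = -30*246 = -7380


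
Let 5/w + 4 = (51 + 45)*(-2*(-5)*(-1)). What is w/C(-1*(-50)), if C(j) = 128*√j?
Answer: -√2/246784 ≈ -5.7306e-6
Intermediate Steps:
w = -5/964 (w = 5/(-4 + (51 + 45)*(-2*(-5)*(-1))) = 5/(-4 + 96*(10*(-1))) = 5/(-4 + 96*(-10)) = 5/(-4 - 960) = 5/(-964) = 5*(-1/964) = -5/964 ≈ -0.0051867)
w/C(-1*(-50)) = -5*√2/1280/964 = -√2/246784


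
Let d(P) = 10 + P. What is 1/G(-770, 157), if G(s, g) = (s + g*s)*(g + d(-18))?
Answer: -1/18127340 ≈ -5.5165e-8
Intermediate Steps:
G(s, g) = (-8 + g)*(s + g*s) (G(s, g) = (s + g*s)*(g + (10 - 18)) = (s + g*s)*(g - 8) = (s + g*s)*(-8 + g) = (-8 + g)*(s + g*s))
1/G(-770, 157) = 1/(-770*(-8 + 157² - 7*157)) = 1/(-770*(-8 + 24649 - 1099)) = 1/(-770*23542) = 1/(-18127340) = -1/18127340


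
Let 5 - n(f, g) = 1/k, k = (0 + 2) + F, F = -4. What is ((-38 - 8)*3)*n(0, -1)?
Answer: -759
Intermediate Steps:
k = -2 (k = (0 + 2) - 4 = 2 - 4 = -2)
n(f, g) = 11/2 (n(f, g) = 5 - 1/(-2) = 5 - 1*(-½) = 5 + ½ = 11/2)
((-38 - 8)*3)*n(0, -1) = ((-38 - 8)*3)*(11/2) = -46*3*(11/2) = -138*11/2 = -759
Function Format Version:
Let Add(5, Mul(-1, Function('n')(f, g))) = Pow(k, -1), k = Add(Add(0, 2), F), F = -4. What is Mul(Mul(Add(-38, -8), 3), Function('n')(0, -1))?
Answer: -759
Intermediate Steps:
k = -2 (k = Add(Add(0, 2), -4) = Add(2, -4) = -2)
Function('n')(f, g) = Rational(11, 2) (Function('n')(f, g) = Add(5, Mul(-1, Pow(-2, -1))) = Add(5, Mul(-1, Rational(-1, 2))) = Add(5, Rational(1, 2)) = Rational(11, 2))
Mul(Mul(Add(-38, -8), 3), Function('n')(0, -1)) = Mul(Mul(Add(-38, -8), 3), Rational(11, 2)) = Mul(Mul(-46, 3), Rational(11, 2)) = Mul(-138, Rational(11, 2)) = -759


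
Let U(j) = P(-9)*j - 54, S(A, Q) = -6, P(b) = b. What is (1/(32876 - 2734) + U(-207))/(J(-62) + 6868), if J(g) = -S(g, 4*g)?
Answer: 54526879/207196108 ≈ 0.26317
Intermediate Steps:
J(g) = 6 (J(g) = -1*(-6) = 6)
U(j) = -54 - 9*j (U(j) = -9*j - 54 = -54 - 9*j)
(1/(32876 - 2734) + U(-207))/(J(-62) + 6868) = (1/(32876 - 2734) + (-54 - 9*(-207)))/(6 + 6868) = (1/30142 + (-54 + 1863))/6874 = (1/30142 + 1809)*(1/6874) = (54526879/30142)*(1/6874) = 54526879/207196108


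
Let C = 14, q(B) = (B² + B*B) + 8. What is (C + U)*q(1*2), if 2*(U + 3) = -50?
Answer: -224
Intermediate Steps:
U = -28 (U = -3 + (½)*(-50) = -3 - 25 = -28)
q(B) = 8 + 2*B² (q(B) = (B² + B²) + 8 = 2*B² + 8 = 8 + 2*B²)
(C + U)*q(1*2) = (14 - 28)*(8 + 2*(1*2)²) = -14*(8 + 2*2²) = -14*(8 + 2*4) = -14*(8 + 8) = -14*16 = -224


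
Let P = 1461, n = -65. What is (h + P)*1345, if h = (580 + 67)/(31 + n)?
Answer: 65941315/34 ≈ 1.9395e+6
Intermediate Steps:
h = -647/34 (h = (580 + 67)/(31 - 65) = 647/(-34) = 647*(-1/34) = -647/34 ≈ -19.029)
(h + P)*1345 = (-647/34 + 1461)*1345 = (49027/34)*1345 = 65941315/34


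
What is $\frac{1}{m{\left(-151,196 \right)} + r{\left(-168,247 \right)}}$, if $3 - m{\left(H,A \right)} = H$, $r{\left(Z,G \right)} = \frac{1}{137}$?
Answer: $\frac{137}{21099} \approx 0.0064932$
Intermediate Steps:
$r{\left(Z,G \right)} = \frac{1}{137}$
$m{\left(H,A \right)} = 3 - H$
$\frac{1}{m{\left(-151,196 \right)} + r{\left(-168,247 \right)}} = \frac{1}{\left(3 - -151\right) + \frac{1}{137}} = \frac{1}{\left(3 + 151\right) + \frac{1}{137}} = \frac{1}{154 + \frac{1}{137}} = \frac{1}{\frac{21099}{137}} = \frac{137}{21099}$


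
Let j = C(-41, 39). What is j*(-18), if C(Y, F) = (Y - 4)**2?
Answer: -36450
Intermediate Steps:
C(Y, F) = (-4 + Y)**2
j = 2025 (j = (-4 - 41)**2 = (-45)**2 = 2025)
j*(-18) = 2025*(-18) = -36450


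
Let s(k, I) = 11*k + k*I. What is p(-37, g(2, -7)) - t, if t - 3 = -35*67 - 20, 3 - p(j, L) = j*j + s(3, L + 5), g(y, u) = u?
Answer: 969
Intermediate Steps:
s(k, I) = 11*k + I*k
p(j, L) = -45 - j**2 - 3*L (p(j, L) = 3 - (j*j + 3*(11 + (L + 5))) = 3 - (j**2 + 3*(11 + (5 + L))) = 3 - (j**2 + 3*(16 + L)) = 3 - (j**2 + (48 + 3*L)) = 3 - (48 + j**2 + 3*L) = 3 + (-48 - j**2 - 3*L) = -45 - j**2 - 3*L)
t = -2362 (t = 3 + (-35*67 - 20) = 3 + (-2345 - 20) = 3 - 2365 = -2362)
p(-37, g(2, -7)) - t = (-45 - 1*(-37)**2 - 3*(-7)) - 1*(-2362) = (-45 - 1*1369 + 21) + 2362 = (-45 - 1369 + 21) + 2362 = -1393 + 2362 = 969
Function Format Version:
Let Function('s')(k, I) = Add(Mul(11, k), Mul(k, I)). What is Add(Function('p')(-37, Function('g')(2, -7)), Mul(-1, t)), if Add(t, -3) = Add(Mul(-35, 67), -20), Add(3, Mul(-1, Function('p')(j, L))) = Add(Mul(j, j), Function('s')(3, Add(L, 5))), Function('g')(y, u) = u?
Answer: 969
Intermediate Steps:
Function('s')(k, I) = Add(Mul(11, k), Mul(I, k))
Function('p')(j, L) = Add(-45, Mul(-1, Pow(j, 2)), Mul(-3, L)) (Function('p')(j, L) = Add(3, Mul(-1, Add(Mul(j, j), Mul(3, Add(11, Add(L, 5)))))) = Add(3, Mul(-1, Add(Pow(j, 2), Mul(3, Add(11, Add(5, L)))))) = Add(3, Mul(-1, Add(Pow(j, 2), Mul(3, Add(16, L))))) = Add(3, Mul(-1, Add(Pow(j, 2), Add(48, Mul(3, L))))) = Add(3, Mul(-1, Add(48, Pow(j, 2), Mul(3, L)))) = Add(3, Add(-48, Mul(-1, Pow(j, 2)), Mul(-3, L))) = Add(-45, Mul(-1, Pow(j, 2)), Mul(-3, L)))
t = -2362 (t = Add(3, Add(Mul(-35, 67), -20)) = Add(3, Add(-2345, -20)) = Add(3, -2365) = -2362)
Add(Function('p')(-37, Function('g')(2, -7)), Mul(-1, t)) = Add(Add(-45, Mul(-1, Pow(-37, 2)), Mul(-3, -7)), Mul(-1, -2362)) = Add(Add(-45, Mul(-1, 1369), 21), 2362) = Add(Add(-45, -1369, 21), 2362) = Add(-1393, 2362) = 969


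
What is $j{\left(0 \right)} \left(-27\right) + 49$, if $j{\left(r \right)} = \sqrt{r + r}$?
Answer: $49$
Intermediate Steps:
$j{\left(r \right)} = \sqrt{2} \sqrt{r}$ ($j{\left(r \right)} = \sqrt{2 r} = \sqrt{2} \sqrt{r}$)
$j{\left(0 \right)} \left(-27\right) + 49 = \sqrt{2} \sqrt{0} \left(-27\right) + 49 = \sqrt{2} \cdot 0 \left(-27\right) + 49 = 0 \left(-27\right) + 49 = 0 + 49 = 49$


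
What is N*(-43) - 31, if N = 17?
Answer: -762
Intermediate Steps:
N*(-43) - 31 = 17*(-43) - 31 = -731 - 31 = -762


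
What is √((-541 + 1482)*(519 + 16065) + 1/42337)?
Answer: √27971713661620873/42337 ≈ 3950.4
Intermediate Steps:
√((-541 + 1482)*(519 + 16065) + 1/42337) = √(941*16584 + 1/42337) = √(15605544 + 1/42337) = √(660691916329/42337) = √27971713661620873/42337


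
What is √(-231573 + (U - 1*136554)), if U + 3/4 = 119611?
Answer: I*√994067/2 ≈ 498.51*I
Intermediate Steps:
U = 478441/4 (U = -¾ + 119611 = 478441/4 ≈ 1.1961e+5)
√(-231573 + (U - 1*136554)) = √(-231573 + (478441/4 - 1*136554)) = √(-231573 + (478441/4 - 136554)) = √(-231573 - 67775/4) = √(-994067/4) = I*√994067/2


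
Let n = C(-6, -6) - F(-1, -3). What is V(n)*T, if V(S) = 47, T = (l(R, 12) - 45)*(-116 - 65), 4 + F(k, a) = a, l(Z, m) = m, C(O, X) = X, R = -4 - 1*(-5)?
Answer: 280731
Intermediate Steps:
R = 1 (R = -4 + 5 = 1)
F(k, a) = -4 + a
T = 5973 (T = (12 - 45)*(-116 - 65) = -33*(-181) = 5973)
n = 1 (n = -6 - (-4 - 3) = -6 - 1*(-7) = -6 + 7 = 1)
V(n)*T = 47*5973 = 280731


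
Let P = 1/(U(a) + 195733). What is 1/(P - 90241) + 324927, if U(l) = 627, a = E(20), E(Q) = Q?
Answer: 5757616356717233/17719722759 ≈ 3.2493e+5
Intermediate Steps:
a = 20
P = 1/196360 (P = 1/(627 + 195733) = 1/196360 ≈ 5.0927e-6)
1/(P - 90241) + 324927 = 1/(1/196360 - 90241) + 324927 = 1/(-17719722759/196360) + 324927 = -196360/17719722759 + 324927 = 5757616356717233/17719722759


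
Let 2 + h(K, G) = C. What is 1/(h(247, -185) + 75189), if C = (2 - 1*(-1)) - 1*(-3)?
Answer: 1/75193 ≈ 1.3299e-5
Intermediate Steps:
C = 6 (C = (2 + 1) + 3 = 3 + 3 = 6)
h(K, G) = 4 (h(K, G) = -2 + 6 = 4)
1/(h(247, -185) + 75189) = 1/(4 + 75189) = 1/75193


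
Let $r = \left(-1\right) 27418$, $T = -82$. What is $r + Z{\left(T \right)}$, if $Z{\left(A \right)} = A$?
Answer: $-27500$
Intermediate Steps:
$r = -27418$
$r + Z{\left(T \right)} = -27418 - 82 = -27500$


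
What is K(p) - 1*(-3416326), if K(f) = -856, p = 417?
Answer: 3415470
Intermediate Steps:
K(p) - 1*(-3416326) = -856 - 1*(-3416326) = -856 + 3416326 = 3415470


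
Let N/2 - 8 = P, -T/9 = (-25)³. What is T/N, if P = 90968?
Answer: 140625/181952 ≈ 0.77287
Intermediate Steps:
T = 140625 (T = -9*(-25)³ = -9*(-15625) = 140625)
N = 181952 (N = 16 + 2*90968 = 16 + 181936 = 181952)
T/N = 140625/181952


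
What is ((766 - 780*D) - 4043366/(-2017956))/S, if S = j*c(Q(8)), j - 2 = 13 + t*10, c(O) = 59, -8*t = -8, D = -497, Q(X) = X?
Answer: 391915310311/1488242550 ≈ 263.34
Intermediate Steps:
t = 1 (t = -1/8*(-8) = 1)
j = 25 (j = 2 + (13 + 1*10) = 2 + (13 + 10) = 2 + 23 = 25)
S = 1475 (S = 25*59 = 1475)
((766 - 780*D) - 4043366/(-2017956))/S = ((766 - 780*(-497)) - 4043366/(-2017956))/1475 = ((766 + 387660) - 4043366*(-1/2017956))*(1/1475) = (388426 + 2021683/1008978)*(1/1475) = (391915310311/1008978)*(1/1475) = 391915310311/1488242550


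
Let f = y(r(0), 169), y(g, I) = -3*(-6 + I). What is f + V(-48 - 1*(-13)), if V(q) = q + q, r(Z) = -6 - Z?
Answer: -559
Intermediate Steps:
V(q) = 2*q
y(g, I) = 18 - 3*I
f = -489 (f = 18 - 3*169 = 18 - 507 = -489)
f + V(-48 - 1*(-13)) = -489 + 2*(-48 - 1*(-13)) = -489 + 2*(-48 + 13) = -489 + 2*(-35) = -489 - 70 = -559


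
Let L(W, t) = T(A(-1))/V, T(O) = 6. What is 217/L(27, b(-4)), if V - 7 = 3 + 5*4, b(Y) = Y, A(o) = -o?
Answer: 1085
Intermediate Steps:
V = 30 (V = 7 + (3 + 5*4) = 7 + (3 + 20) = 7 + 23 = 30)
L(W, t) = 1/5 (L(W, t) = 6/30 = 6*(1/30) = 1/5)
217/L(27, b(-4)) = 217/(1/5) = 217*5 = 1085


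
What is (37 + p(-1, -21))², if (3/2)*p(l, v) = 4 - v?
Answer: 25921/9 ≈ 2880.1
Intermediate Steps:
p(l, v) = 8/3 - 2*v/3 (p(l, v) = 2*(4 - v)/3 = 8/3 - 2*v/3)
(37 + p(-1, -21))² = (37 + (8/3 - ⅔*(-21)))² = (37 + (8/3 + 14))² = (37 + 50/3)² = (161/3)² = 25921/9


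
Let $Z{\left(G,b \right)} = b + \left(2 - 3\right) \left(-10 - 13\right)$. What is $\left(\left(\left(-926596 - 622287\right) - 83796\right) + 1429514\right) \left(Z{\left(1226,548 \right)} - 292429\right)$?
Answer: $59295330570$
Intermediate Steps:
$Z{\left(G,b \right)} = 23 + b$ ($Z{\left(G,b \right)} = b + \left(2 - 3\right) \left(-23\right) = b - -23 = b + 23 = 23 + b$)
$\left(\left(\left(-926596 - 622287\right) - 83796\right) + 1429514\right) \left(Z{\left(1226,548 \right)} - 292429\right) = \left(\left(\left(-926596 - 622287\right) - 83796\right) + 1429514\right) \left(\left(23 + 548\right) - 292429\right) = \left(\left(-1548883 - 83796\right) + 1429514\right) \left(571 - 292429\right) = \left(-1632679 + 1429514\right) \left(-291858\right) = \left(-203165\right) \left(-291858\right) = 59295330570$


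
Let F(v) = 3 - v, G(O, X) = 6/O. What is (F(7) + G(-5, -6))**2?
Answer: 676/25 ≈ 27.040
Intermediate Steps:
(F(7) + G(-5, -6))**2 = ((3 - 1*7) + 6/(-5))**2 = ((3 - 7) + 6*(-1/5))**2 = (-4 - 6/5)**2 = (-26/5)**2 = 676/25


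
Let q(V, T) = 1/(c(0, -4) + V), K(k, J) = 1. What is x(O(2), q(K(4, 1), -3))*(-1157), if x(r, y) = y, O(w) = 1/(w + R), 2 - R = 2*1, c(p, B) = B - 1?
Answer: 1157/4 ≈ 289.25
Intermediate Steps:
c(p, B) = -1 + B
R = 0 (R = 2 - 2 = 0)
O(w) = 1/w (O(w) = 1/(w + 0) = 1/w)
q(V, T) = 1/(-5 + V) (q(V, T) = 1/((-1 - 4) + V) = 1/(-5 + V))
x(O(2), q(K(4, 1), -3))*(-1157) = -1157/(-5 + 1) = -1157/(-4) = -¼*(-1157) = 1157/4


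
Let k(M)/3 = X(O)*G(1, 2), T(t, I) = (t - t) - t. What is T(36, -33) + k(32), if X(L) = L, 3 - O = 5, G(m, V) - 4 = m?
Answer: -66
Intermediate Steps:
G(m, V) = 4 + m
O = -2 (O = 3 - 1*5 = 3 - 5 = -2)
T(t, I) = -t (T(t, I) = 0 - t = -t)
k(M) = -30 (k(M) = 3*(-2*(4 + 1)) = 3*(-2*5) = 3*(-10) = -30)
T(36, -33) + k(32) = -1*36 - 30 = -36 - 30 = -66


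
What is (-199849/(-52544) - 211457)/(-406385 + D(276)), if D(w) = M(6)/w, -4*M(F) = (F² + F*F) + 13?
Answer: 766631176371/1473363726500 ≈ 0.52033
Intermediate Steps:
M(F) = -13/4 - F²/2 (M(F) = -((F² + F*F) + 13)/4 = -((F² + F²) + 13)/4 = -(2*F² + 13)/4 = -(13 + 2*F²)/4 = -13/4 - F²/2)
D(w) = -85/(4*w) (D(w) = (-13/4 - ½*6²)/w = (-13/4 - ½*36)/w = (-13/4 - 18)/w = -85/(4*w))
(-199849/(-52544) - 211457)/(-406385 + D(276)) = (-199849/(-52544) - 211457)/(-406385 - 85/4/276) = (-199849*(-1/52544) - 211457)/(-406385 - 85/4*1/276) = (199849/52544 - 211457)/(-406385 - 85/1104) = -11110596759/(52544*(-448649125/1104)) = -11110596759/52544*(-1104/448649125) = 766631176371/1473363726500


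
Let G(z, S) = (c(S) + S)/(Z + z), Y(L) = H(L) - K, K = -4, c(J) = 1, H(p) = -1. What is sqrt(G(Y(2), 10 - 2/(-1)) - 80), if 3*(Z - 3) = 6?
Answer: I*sqrt(1254)/4 ≈ 8.853*I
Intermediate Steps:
Z = 5 (Z = 3 + (1/3)*6 = 3 + 2 = 5)
Y(L) = 3 (Y(L) = -1 - 1*(-4) = -1 + 4 = 3)
G(z, S) = (1 + S)/(5 + z)
sqrt(G(Y(2), 10 - 2/(-1)) - 80) = sqrt((1 + (10 - 2/(-1)))/(5 + 3) - 80) = sqrt((1 + (10 - 2*(-1)))/8 - 80) = sqrt((1 + (10 + 2))/8 - 80) = sqrt((1 + 12)/8 - 80) = sqrt((1/8)*13 - 80) = sqrt(13/8 - 80) = sqrt(-627/8) = I*sqrt(1254)/4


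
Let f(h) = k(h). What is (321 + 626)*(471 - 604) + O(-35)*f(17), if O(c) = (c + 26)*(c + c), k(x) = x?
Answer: -115241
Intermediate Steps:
f(h) = h
O(c) = 2*c*(26 + c) (O(c) = (26 + c)*(2*c) = 2*c*(26 + c))
(321 + 626)*(471 - 604) + O(-35)*f(17) = (321 + 626)*(471 - 604) + (2*(-35)*(26 - 35))*17 = 947*(-133) + (2*(-35)*(-9))*17 = -125951 + 630*17 = -125951 + 10710 = -115241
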